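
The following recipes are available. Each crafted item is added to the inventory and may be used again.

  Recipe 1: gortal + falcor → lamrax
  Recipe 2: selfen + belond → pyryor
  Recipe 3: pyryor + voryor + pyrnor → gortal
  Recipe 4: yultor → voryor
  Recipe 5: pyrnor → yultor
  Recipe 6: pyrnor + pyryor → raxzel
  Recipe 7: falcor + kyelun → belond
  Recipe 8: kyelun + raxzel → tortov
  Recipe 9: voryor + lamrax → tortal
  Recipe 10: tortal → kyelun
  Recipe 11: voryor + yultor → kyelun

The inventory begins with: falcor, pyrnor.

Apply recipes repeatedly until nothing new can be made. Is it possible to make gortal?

gortal would need pyryor, voryor, and pyrnor (Recipe 3), but pyryor is never obtained.

No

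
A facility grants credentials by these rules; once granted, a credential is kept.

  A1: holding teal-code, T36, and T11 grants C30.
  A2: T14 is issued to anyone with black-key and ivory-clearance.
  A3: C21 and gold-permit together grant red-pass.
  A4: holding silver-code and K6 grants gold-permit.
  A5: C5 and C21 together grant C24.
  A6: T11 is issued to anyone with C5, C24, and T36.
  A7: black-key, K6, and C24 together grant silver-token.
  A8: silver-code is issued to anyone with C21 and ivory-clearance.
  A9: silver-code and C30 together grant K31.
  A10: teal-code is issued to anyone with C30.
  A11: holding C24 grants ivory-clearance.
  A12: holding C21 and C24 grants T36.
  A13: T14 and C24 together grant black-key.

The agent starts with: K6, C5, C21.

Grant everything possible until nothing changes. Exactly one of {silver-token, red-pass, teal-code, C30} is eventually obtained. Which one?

red-pass

Holding C5 and C21 grants C24 (A5).
Holding C24 grants ivory-clearance (A11).
Holding C21 and ivory-clearance grants silver-code (A8).
Holding silver-code and K6 grants gold-permit (A4).
Holding C21 and gold-permit grants red-pass (A3).
C30 would need teal-code, T36, and T11 (A1), but teal-code is never granted. silver-token would need black-key, K6, and C24 (A7), but black-key is never granted. teal-code would need C30 (A10), but C30 is never granted.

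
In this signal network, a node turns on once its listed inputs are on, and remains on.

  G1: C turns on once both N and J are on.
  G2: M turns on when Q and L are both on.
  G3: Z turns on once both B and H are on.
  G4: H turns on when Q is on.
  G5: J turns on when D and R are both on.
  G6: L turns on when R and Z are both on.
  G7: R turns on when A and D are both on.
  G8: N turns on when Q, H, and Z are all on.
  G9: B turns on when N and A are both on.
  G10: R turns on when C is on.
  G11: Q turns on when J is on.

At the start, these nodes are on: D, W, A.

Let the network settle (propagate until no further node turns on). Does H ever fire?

G7: A and D on → R on.
D and R are on, so J turns on (G5).
J is on, so Q turns on (G11).
G4: Q on → H on.

Yes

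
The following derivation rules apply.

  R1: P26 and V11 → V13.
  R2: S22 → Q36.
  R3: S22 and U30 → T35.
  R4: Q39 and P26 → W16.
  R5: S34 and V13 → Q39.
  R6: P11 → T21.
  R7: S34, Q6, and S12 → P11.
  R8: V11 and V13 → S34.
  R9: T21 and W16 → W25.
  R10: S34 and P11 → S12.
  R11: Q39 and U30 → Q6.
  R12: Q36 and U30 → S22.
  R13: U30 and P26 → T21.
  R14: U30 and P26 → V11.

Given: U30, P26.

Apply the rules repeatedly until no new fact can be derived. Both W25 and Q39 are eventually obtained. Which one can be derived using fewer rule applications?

Q39: From U30 and P26, R14 gives V11. P26 and V11 hold, so V13 follows (R1). V11 and V13 hold, so S34 follows (R8). From S34 and V13, R5 gives Q39. [4 rule applications]
W25: U30 and P26 hold, so V11 follows (R14). U30 and P26 hold, so T21 follows (R13). From P26 and V11, R1 gives V13. From V11 and V13, R8 gives S34. S34 and V13 hold, so Q39 follows (R5). From Q39 and P26, R4 gives W16. From T21 and W16, R9 gives W25. [7 rule applications]
Q39 needs fewer.

Q39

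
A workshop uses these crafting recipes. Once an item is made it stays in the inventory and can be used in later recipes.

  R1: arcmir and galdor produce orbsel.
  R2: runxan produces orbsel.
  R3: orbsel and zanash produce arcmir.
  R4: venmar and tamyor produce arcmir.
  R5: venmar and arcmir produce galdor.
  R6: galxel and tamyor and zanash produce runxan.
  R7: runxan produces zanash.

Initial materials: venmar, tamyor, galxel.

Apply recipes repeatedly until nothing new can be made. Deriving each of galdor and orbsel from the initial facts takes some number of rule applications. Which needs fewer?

galdor: venmar and tamyor → arcmir (R4). venmar and arcmir → galdor (R5). [2 rule applications]
orbsel: Using R4, venmar and tamyor make arcmir. venmar and arcmir → galdor (R5). Using R1, arcmir and galdor make orbsel. [3 rule applications]
galdor needs fewer.

galdor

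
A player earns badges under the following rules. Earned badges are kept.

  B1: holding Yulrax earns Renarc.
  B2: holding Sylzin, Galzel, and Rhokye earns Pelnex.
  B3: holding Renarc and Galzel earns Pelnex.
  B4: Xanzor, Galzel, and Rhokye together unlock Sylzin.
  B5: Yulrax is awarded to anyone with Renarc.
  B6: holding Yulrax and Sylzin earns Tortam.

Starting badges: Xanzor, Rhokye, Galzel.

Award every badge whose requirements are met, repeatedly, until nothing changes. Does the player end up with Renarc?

No

Renarc would need Yulrax (B1), but Yulrax is never earned.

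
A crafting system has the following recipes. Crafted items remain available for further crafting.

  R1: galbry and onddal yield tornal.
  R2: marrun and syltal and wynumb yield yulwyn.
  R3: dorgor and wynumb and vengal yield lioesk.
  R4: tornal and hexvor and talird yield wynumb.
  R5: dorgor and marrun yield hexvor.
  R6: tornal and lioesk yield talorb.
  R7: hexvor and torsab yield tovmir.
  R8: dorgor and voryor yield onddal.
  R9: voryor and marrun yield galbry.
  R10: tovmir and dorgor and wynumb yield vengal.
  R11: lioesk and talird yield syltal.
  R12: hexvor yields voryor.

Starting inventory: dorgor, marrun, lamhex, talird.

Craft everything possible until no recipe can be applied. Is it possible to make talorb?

No

talorb would need tornal and lioesk (R6), but lioesk is never obtained.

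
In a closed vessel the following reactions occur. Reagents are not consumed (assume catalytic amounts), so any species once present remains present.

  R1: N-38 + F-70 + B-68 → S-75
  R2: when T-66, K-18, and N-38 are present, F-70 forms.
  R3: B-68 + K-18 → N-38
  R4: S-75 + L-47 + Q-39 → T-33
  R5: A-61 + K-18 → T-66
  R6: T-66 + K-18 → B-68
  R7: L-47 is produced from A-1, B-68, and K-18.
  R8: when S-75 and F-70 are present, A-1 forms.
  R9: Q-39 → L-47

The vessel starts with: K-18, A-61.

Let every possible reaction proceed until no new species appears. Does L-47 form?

A-61 and K-18 present → T-66 forms (R5).
T-66 and K-18 present → B-68 forms (R6).
B-68 and K-18 present → N-38 forms (R3).
T-66, K-18, and N-38 present → F-70 forms (R2).
N-38, F-70, and B-68 present → S-75 forms (R1).
S-75 and F-70 present → A-1 forms (R8).
A-1, B-68, and K-18 present → L-47 forms (R7).

Yes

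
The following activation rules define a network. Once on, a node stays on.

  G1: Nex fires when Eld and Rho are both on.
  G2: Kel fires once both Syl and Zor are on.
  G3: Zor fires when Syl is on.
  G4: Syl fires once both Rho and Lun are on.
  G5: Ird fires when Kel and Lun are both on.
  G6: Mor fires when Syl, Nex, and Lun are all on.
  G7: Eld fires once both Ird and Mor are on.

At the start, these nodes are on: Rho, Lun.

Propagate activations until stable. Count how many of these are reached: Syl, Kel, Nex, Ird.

3

G4: Rho and Lun on → Syl on.
Syl is on, so Zor fires (G3).
G2: Syl and Zor on → Kel on.
G5: Kel and Lun on → Ird on.
Syl: reached.
Kel: reached.
Nex would need Eld and Rho (G1), but Eld never turns on.
Ird: reached.
Reached: Syl, Kel, and Ird — 3 of the 4.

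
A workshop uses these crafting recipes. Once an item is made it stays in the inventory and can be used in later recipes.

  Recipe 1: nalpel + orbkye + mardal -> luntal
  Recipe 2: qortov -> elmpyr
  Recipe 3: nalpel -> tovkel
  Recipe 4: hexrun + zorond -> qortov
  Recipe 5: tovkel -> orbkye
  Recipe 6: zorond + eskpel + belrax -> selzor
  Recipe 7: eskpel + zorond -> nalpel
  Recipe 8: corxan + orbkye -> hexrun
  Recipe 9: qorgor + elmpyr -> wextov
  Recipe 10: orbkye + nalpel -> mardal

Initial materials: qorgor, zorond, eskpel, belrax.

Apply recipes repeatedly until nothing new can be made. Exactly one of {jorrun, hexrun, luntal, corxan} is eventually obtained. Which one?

Using Recipe 7, eskpel and zorond make nalpel.
nalpel -> tovkel (Recipe 3).
tovkel -> orbkye (Recipe 5).
orbkye + nalpel -> mardal (Recipe 10).
Using Recipe 1, nalpel, orbkye, and mardal make luntal.
No rule produces jorrun, and it is not given. No rule produces corxan, and it is not given. hexrun would need corxan and orbkye (Recipe 8), but corxan is never obtained.

luntal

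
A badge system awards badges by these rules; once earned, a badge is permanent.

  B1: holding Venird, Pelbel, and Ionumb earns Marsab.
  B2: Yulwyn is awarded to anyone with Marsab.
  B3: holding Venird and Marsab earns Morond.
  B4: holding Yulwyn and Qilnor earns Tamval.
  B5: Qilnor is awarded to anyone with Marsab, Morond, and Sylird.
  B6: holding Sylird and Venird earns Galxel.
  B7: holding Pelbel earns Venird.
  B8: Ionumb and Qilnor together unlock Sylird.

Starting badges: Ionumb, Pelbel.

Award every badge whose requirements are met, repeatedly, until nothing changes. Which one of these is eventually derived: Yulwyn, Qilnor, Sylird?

Yulwyn

With Pelbel, Venird is earned (B7).
With Venird, Pelbel, and Ionumb, Marsab is earned (B1).
With Marsab, Yulwyn is earned (B2).
Sylird would need Ionumb and Qilnor (B8), but Qilnor is never earned. Qilnor would need Marsab, Morond, and Sylird (B5), but Sylird is never earned.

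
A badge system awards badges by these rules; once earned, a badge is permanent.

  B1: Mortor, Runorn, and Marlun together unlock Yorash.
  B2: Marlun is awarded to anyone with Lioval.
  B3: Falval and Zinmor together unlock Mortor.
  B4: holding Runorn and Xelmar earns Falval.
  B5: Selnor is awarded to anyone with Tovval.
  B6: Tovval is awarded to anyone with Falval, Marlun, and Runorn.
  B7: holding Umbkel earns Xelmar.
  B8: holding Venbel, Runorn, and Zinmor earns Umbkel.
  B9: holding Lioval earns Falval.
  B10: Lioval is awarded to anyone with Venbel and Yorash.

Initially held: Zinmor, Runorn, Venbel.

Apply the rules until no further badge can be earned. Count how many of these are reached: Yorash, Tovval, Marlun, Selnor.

0

Yorash would need Mortor, Runorn, and Marlun (B1), but Marlun is never earned.
Tovval would need Falval, Marlun, and Runorn (B6), but Marlun is never earned.
Marlun would need Lioval (B2), but Lioval is never earned.
Selnor would need Tovval (B5), but Tovval is never earned.
None of the 4 are reached.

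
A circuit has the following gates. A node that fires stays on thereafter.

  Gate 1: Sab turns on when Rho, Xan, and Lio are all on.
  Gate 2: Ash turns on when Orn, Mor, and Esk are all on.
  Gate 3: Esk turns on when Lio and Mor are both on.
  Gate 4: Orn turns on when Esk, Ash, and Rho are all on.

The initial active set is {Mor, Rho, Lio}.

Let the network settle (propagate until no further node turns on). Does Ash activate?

No

Ash would need Orn, Mor, and Esk (Gate 2), but Orn never turns on.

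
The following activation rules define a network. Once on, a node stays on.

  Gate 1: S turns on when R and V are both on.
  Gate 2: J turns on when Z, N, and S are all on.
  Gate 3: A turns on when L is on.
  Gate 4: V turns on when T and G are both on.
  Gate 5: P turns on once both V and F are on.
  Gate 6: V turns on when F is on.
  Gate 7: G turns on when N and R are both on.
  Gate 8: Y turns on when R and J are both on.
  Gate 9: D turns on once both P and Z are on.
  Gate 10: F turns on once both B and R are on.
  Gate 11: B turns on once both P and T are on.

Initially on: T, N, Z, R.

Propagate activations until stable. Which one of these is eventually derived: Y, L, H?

Gate 7: N and R on → G on.
T and G are on, so V turns on (Gate 4).
Gate 1: R and V on → S on.
Gate 2: Z, N, and S on → J on.
Gate 8: R and J on → Y on.
No rule produces L, and it is not given. No rule produces H, and it is not given.

Y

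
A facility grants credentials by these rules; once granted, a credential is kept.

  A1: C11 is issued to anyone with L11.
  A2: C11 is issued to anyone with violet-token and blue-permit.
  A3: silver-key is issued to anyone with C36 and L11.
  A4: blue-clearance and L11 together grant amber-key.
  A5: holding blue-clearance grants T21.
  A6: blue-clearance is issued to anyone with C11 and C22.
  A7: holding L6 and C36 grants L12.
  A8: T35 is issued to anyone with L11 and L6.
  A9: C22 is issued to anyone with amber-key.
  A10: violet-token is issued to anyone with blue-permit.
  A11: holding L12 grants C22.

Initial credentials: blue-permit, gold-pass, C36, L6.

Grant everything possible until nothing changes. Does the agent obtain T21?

Holding blue-permit grants violet-token (A10).
Holding L6 and C36 grants L12 (A7).
Holding violet-token and blue-permit grants C11 (A2).
Holding L12 grants C22 (A11).
Holding C11 and C22 grants blue-clearance (A6).
Holding blue-clearance grants T21 (A5).

Yes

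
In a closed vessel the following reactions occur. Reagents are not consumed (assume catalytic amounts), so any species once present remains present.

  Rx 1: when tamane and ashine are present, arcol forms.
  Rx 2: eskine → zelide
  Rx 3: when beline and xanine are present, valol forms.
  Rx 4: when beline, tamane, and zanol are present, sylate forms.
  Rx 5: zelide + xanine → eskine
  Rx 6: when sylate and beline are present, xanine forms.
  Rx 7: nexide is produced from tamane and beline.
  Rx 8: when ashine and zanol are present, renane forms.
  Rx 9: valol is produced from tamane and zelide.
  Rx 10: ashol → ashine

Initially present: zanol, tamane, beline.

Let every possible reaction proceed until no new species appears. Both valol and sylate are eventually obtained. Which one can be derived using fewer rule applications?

sylate: beline, tamane, and zanol present → sylate forms (Rx 4). [1 rule application]
valol: beline, tamane, and zanol present → sylate forms (Rx 4). sylate and beline present → xanine forms (Rx 6). beline and xanine present → valol forms (Rx 3). [3 rule applications]
sylate needs fewer.

sylate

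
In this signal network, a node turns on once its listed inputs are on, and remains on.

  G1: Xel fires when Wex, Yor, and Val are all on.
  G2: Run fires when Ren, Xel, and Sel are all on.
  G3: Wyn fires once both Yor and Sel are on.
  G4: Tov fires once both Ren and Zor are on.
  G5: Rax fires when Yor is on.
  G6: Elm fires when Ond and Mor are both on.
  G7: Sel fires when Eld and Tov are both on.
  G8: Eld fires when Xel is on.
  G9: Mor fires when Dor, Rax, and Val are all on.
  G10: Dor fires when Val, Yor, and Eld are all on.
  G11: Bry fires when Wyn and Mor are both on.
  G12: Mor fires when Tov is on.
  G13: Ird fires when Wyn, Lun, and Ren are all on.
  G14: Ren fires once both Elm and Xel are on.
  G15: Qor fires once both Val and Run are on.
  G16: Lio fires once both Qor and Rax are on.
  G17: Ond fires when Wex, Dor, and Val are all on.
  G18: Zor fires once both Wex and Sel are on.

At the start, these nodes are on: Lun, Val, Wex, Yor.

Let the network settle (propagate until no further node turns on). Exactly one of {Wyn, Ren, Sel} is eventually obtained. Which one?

G1: Wex, Yor, and Val on → Xel on.
G5: Yor on → Rax on.
G8: Xel on → Eld on.
G10: Val, Yor, and Eld on → Dor on.
G17: Wex, Dor, and Val on → Ond on.
G9: Dor, Rax, and Val on → Mor on.
Ond and Mor are on, so Elm fires (G6).
Elm and Xel are on, so Ren fires (G14).
Sel would need Eld and Tov (G7), but Tov never turns on. Wyn would need Yor and Sel (G3), but Sel never turns on.

Ren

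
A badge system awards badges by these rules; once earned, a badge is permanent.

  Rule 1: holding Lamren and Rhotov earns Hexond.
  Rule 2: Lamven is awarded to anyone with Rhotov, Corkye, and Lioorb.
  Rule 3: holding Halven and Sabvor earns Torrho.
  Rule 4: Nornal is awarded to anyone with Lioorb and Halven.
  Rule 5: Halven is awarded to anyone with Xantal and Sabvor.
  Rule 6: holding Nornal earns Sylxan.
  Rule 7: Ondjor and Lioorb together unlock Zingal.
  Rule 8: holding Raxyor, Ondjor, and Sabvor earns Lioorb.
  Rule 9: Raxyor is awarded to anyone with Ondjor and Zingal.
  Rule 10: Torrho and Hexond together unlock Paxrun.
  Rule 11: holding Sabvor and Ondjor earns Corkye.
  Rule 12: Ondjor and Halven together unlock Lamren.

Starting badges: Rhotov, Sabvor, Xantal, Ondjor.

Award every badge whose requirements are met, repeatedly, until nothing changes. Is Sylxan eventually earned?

No

Sylxan would need Nornal (Rule 6), but Nornal is never earned.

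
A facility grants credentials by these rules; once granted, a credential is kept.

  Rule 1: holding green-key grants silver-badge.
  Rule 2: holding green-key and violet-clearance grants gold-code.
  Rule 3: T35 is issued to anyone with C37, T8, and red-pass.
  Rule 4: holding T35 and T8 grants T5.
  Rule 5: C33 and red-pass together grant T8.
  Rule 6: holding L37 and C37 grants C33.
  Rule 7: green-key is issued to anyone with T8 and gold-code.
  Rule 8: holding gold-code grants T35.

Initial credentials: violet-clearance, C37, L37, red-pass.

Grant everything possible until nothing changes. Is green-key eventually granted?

green-key would need T8 and gold-code (Rule 7), but gold-code is never granted.

No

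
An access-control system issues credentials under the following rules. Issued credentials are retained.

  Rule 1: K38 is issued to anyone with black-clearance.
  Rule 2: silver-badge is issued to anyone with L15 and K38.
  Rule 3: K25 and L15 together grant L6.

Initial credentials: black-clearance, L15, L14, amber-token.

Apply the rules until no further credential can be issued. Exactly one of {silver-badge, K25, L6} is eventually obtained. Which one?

silver-badge

Holding black-clearance grants K38 (Rule 1).
Holding L15 and K38 grants silver-badge (Rule 2).
No rule produces K25, and it is not given. L6 would need K25 and L15 (Rule 3), but K25 is never granted.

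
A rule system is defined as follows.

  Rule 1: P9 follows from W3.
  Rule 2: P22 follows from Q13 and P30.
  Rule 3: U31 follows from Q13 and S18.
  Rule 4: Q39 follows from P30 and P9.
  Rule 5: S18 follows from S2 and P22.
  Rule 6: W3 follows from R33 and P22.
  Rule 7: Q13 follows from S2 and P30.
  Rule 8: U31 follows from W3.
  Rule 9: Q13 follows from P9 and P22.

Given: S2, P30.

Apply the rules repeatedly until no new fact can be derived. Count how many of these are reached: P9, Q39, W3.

P9 would need W3 (Rule 1), but W3 is never established.
Q39 would need P30 and P9 (Rule 4), but P9 is never established.
W3 would need R33 and P22 (Rule 6), but R33 is never established.
None of the 3 are reached.

0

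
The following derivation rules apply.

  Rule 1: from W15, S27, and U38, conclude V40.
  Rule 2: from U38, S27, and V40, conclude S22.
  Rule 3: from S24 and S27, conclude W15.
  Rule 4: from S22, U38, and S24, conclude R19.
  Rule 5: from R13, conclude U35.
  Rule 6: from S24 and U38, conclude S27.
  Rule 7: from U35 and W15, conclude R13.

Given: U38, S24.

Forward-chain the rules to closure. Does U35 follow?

U35 would need R13 (Rule 5), but R13 is never established.

No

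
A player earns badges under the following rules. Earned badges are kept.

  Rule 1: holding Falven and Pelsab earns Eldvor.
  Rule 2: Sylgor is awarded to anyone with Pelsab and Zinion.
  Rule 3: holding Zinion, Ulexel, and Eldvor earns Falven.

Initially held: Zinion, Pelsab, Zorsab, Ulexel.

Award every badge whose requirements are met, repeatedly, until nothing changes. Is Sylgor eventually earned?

Yes

With Pelsab and Zinion, Sylgor is earned (Rule 2).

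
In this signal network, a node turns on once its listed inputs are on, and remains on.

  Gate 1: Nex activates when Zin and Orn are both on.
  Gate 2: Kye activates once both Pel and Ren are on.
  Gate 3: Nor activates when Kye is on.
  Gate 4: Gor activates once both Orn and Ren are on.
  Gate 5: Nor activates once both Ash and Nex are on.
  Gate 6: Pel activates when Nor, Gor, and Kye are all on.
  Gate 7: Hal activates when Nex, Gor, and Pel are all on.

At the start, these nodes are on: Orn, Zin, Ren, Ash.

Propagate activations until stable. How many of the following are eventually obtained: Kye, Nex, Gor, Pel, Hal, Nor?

Zin and Orn are on, so Nex activates (Gate 1).
Orn and Ren are on, so Gor activates (Gate 4).
Ash and Nex are on, so Nor activates (Gate 5).
Kye would need Pel and Ren (Gate 2), but Pel never turns on.
Nex: reached.
Gor: reached.
Pel would need Nor, Gor, and Kye (Gate 6), but Kye never turns on.
Hal would need Nex, Gor, and Pel (Gate 7), but Pel never turns on.
Nor: reached.
Reached: Nex, Gor, and Nor — 3 of the 6.

3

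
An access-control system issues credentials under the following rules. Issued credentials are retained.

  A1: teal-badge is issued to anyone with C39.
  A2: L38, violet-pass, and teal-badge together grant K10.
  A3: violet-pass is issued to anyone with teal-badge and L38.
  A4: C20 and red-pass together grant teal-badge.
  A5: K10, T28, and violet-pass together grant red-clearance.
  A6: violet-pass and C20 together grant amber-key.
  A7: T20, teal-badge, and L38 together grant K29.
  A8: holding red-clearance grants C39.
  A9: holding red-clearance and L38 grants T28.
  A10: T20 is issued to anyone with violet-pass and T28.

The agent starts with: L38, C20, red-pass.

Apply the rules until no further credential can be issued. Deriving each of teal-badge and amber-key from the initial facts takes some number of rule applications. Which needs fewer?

teal-badge: Holding C20 and red-pass grants teal-badge (A4). [1 rule application]
amber-key: Holding C20 and red-pass grants teal-badge (A4). Holding teal-badge and L38 grants violet-pass (A3). Holding violet-pass and C20 grants amber-key (A6). [3 rule applications]
teal-badge needs fewer.

teal-badge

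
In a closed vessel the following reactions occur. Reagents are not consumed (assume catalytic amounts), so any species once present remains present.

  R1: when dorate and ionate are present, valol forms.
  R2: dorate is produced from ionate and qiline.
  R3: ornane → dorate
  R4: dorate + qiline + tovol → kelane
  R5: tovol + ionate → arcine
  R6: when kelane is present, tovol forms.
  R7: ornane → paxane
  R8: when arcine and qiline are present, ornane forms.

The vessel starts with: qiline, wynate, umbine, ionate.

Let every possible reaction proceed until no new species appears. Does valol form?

Yes

ionate and qiline present → dorate forms (R2).
dorate and ionate present → valol forms (R1).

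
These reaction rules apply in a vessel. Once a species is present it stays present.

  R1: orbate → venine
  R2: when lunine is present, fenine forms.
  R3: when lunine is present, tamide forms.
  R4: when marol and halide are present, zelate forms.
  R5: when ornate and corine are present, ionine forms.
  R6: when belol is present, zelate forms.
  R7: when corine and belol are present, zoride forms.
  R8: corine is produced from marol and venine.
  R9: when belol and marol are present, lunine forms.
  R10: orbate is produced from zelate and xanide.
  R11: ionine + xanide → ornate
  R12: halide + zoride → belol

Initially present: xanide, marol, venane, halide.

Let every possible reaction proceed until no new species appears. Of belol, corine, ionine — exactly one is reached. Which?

corine

marol and halide present → zelate forms (R4).
zelate and xanide present → orbate forms (R10).
orbate present → venine forms (R1).
marol and venine present → corine forms (R8).
belol would need halide and zoride (R12), but zoride never forms. ionine would need ornate and corine (R5), but ornate never forms.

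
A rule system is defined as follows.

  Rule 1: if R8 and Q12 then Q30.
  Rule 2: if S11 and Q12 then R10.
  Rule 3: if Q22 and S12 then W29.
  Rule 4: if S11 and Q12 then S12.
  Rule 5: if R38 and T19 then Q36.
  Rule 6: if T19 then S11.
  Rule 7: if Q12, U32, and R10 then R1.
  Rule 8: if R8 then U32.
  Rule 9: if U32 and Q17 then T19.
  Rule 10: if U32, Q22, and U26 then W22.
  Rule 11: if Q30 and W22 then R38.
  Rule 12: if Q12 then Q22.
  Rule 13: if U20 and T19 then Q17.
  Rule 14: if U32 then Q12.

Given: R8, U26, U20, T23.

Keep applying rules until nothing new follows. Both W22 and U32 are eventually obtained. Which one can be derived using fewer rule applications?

U32: R8 holds, so U32 follows (Rule 8). [1 rule application]
W22: From R8, Rule 8 gives U32. From U32, Rule 14 gives Q12. From Q12, Rule 12 gives Q22. From U32, Q22, and U26, Rule 10 gives W22. [4 rule applications]
U32 needs fewer.

U32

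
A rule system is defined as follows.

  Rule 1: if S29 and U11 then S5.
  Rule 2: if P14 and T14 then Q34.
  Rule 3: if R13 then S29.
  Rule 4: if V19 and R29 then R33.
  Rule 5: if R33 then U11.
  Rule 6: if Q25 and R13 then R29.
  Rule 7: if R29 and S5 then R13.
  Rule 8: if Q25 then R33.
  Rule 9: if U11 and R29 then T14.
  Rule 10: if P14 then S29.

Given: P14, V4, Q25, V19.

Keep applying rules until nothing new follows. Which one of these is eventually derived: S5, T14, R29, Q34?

S5

Q25 holds, so R33 follows (Rule 8).
P14 holds, so S29 follows (Rule 10).
From R33, Rule 5 gives U11.
S29 and U11 hold, so S5 follows (Rule 1).
T14 would need U11 and R29 (Rule 9), but R29 is never established. R29 would need Q25 and R13 (Rule 6), but R13 is never established. Q34 would need P14 and T14 (Rule 2), but T14 is never established.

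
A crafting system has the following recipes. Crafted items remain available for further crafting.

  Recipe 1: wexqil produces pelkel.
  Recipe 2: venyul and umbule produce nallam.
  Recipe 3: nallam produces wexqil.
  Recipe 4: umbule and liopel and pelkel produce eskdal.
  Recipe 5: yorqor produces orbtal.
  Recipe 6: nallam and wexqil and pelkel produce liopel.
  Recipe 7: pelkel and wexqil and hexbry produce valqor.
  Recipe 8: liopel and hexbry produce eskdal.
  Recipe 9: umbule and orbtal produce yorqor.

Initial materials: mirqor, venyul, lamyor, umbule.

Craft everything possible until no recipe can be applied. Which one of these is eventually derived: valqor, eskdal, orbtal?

venyul and umbule → nallam (Recipe 2).
Using Recipe 3, nallam makes wexqil.
wexqil → pelkel (Recipe 1).
nallam and wexqil and pelkel → liopel (Recipe 6).
Using Recipe 4, umbule, liopel, and pelkel make eskdal.
valqor would need pelkel, wexqil, and hexbry (Recipe 7), but hexbry is never obtained. orbtal would need yorqor (Recipe 5), but yorqor is never obtained.

eskdal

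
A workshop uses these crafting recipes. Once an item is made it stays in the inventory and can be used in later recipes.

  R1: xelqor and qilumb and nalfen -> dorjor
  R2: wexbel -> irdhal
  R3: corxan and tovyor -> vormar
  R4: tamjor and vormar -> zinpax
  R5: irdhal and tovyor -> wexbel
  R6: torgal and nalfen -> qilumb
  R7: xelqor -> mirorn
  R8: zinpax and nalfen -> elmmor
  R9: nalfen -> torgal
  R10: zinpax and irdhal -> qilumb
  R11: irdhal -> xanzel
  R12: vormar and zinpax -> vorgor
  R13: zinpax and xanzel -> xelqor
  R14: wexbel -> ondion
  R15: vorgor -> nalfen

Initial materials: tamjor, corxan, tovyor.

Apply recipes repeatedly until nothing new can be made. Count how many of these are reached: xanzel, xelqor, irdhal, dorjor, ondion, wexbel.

xanzel would need irdhal (R11), but irdhal is never obtained.
xelqor would need zinpax and xanzel (R13), but xanzel is never obtained.
irdhal would need wexbel (R2), but wexbel is never obtained.
dorjor would need xelqor, qilumb, and nalfen (R1), but xelqor is never obtained.
ondion would need wexbel (R14), but wexbel is never obtained.
wexbel would need irdhal and tovyor (R5), but irdhal is never obtained.
None of the 6 are reached.

0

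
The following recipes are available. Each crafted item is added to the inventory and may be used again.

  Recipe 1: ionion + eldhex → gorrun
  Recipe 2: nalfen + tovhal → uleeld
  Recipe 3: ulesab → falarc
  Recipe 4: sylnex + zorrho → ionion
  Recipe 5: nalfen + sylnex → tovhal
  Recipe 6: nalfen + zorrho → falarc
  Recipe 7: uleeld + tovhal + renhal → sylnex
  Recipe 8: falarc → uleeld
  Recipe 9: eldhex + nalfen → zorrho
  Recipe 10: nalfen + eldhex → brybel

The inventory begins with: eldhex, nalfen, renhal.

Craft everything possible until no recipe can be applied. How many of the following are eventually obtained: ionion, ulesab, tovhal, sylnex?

0

ionion would need sylnex and zorrho (Recipe 4), but sylnex is never obtained.
No rule produces ulesab, and it is not given.
tovhal would need nalfen and sylnex (Recipe 5), but sylnex is never obtained.
sylnex would need uleeld, tovhal, and renhal (Recipe 7), but tovhal is never obtained.
None of the 4 are reached.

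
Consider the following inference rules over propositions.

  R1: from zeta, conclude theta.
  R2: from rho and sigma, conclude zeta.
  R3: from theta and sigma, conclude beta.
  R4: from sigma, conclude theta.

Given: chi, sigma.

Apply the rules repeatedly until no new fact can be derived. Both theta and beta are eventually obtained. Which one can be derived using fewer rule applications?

theta: From sigma, R4 gives theta. [1 rule application]
beta: From sigma, R4 gives theta. From theta and sigma, R3 gives beta. [2 rule applications]
theta needs fewer.

theta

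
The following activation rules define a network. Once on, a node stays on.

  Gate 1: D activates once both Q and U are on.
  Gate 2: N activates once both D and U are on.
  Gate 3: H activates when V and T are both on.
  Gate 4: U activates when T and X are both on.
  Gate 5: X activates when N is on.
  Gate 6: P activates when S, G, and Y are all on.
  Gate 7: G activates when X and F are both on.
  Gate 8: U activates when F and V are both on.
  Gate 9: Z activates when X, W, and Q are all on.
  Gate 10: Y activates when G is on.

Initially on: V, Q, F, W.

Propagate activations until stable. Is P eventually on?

P would need S, G, and Y (Gate 6), but S never turns on.

No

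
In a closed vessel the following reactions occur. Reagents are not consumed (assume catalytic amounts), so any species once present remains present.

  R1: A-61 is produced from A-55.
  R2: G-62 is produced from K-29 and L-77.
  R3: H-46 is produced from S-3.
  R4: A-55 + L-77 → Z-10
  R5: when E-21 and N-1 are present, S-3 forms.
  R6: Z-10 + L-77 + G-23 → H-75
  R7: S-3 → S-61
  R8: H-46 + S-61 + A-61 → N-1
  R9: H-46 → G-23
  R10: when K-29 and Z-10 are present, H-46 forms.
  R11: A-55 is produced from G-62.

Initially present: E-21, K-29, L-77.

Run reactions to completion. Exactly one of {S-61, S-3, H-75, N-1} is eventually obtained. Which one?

H-75

K-29 and L-77 present → G-62 forms (R2).
G-62 present → A-55 forms (R11).
A-55 and L-77 present → Z-10 forms (R4).
K-29 and Z-10 present → H-46 forms (R10).
H-46 present → G-23 forms (R9).
Z-10, L-77, and G-23 present → H-75 forms (R6).
S-61 would need S-3 (R7), but S-3 never forms. S-3 would need E-21 and N-1 (R5), but N-1 never forms. N-1 would need H-46, S-61, and A-61 (R8), but S-61 never forms.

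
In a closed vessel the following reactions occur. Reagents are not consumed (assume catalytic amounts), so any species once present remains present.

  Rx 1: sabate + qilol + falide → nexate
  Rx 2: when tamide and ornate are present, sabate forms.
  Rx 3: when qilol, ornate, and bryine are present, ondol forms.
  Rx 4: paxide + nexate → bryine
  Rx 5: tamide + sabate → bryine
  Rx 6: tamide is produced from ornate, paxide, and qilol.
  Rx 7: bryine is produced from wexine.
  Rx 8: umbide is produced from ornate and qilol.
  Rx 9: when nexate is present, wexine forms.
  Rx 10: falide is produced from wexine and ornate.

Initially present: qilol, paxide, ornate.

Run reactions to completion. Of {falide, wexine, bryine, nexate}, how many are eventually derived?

ornate, paxide, and qilol present → tamide forms (Rx 6).
tamide and ornate present → sabate forms (Rx 2).
tamide and sabate present → bryine forms (Rx 5).
falide would need wexine and ornate (Rx 10), but wexine never forms.
wexine would need nexate (Rx 9), but nexate never forms.
bryine: reached.
nexate would need sabate, qilol, and falide (Rx 1), but falide never forms.
Reached: bryine — 1 of the 4.

1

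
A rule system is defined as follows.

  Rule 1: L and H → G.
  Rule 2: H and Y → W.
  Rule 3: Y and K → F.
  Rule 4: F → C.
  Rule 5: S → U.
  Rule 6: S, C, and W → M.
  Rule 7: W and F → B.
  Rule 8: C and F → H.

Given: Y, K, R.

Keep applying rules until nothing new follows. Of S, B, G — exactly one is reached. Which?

Y and K hold, so F follows (Rule 3).
F holds, so C follows (Rule 4).
From C and F, Rule 8 gives H.
H and Y hold, so W follows (Rule 2).
W and F hold, so B follows (Rule 7).
G would need L and H (Rule 1), but L is never established. No rule produces S, and it is not given.

B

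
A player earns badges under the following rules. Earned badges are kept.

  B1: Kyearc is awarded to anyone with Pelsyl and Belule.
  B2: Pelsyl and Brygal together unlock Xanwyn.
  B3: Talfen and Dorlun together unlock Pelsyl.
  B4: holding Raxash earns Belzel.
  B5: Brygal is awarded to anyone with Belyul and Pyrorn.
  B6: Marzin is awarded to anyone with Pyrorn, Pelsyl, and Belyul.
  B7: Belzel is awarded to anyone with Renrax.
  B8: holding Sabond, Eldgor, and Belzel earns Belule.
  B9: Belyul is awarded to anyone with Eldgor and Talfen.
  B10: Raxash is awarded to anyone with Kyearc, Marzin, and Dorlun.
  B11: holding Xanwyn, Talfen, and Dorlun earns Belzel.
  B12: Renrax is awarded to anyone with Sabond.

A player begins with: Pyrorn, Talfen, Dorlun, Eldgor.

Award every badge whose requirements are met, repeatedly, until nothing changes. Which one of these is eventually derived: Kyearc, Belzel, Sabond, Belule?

With Eldgor and Talfen, Belyul is earned (B9).
With Talfen and Dorlun, Pelsyl is earned (B3).
With Belyul and Pyrorn, Brygal is earned (B5).
With Pelsyl and Brygal, Xanwyn is earned (B2).
With Xanwyn, Talfen, and Dorlun, Belzel is earned (B11).
Belule would need Sabond, Eldgor, and Belzel (B8), but Sabond is never earned. Kyearc would need Pelsyl and Belule (B1), but Belule is never earned. No rule produces Sabond, and it is not given.

Belzel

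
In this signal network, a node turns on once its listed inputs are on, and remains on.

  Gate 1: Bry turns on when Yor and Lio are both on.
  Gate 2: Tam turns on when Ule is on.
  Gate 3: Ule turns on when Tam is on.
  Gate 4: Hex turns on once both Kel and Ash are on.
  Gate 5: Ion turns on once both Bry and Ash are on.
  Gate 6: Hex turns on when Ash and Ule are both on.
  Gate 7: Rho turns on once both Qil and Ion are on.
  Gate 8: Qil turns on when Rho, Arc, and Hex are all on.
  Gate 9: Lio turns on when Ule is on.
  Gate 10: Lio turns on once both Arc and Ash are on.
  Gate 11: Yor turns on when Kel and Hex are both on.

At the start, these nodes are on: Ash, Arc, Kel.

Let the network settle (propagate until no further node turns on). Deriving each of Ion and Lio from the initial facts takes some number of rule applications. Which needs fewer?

Lio: Arc and Ash are on, so Lio turns on (Gate 10). [1 rule application]
Ion: Kel and Ash are on, so Hex turns on (Gate 4). Arc and Ash are on, so Lio turns on (Gate 10). Kel and Hex are on, so Yor turns on (Gate 11). Gate 1: Yor and Lio on → Bry on. Gate 5: Bry and Ash on → Ion on. [5 rule applications]
Lio needs fewer.

Lio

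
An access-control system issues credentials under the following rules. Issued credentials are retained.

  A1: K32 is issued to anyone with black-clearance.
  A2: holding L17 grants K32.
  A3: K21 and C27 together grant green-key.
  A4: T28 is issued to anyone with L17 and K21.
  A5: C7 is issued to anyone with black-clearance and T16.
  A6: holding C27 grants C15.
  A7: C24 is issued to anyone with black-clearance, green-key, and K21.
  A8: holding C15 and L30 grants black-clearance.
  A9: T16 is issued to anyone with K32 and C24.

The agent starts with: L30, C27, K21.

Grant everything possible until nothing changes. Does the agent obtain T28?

No

T28 would need L17 and K21 (A4), but L17 is never granted.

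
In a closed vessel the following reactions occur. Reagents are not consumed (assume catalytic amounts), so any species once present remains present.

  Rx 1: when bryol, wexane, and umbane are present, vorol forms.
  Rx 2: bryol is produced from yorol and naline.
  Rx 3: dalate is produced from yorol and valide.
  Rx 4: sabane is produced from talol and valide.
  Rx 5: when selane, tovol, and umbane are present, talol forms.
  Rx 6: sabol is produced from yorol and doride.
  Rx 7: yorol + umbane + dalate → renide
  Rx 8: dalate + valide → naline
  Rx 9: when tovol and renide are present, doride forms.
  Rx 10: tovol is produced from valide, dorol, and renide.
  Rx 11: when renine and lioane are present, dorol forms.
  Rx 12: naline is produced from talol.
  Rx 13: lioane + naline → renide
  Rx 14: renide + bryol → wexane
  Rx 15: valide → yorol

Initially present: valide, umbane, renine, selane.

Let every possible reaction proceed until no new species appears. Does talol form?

talol would need selane, tovol, and umbane (Rx 5), but tovol never forms.

No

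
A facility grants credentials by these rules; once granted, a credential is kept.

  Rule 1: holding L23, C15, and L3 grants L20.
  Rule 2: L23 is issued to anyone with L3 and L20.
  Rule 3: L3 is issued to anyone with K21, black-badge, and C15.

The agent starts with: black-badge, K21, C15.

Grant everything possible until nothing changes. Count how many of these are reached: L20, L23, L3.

1

Holding K21, black-badge, and C15 grants L3 (Rule 3).
L20 would need L23, C15, and L3 (Rule 1), but L23 is never granted.
L23 would need L3 and L20 (Rule 2), but L20 is never granted.
L3: reached.
Reached: L3 — 1 of the 3.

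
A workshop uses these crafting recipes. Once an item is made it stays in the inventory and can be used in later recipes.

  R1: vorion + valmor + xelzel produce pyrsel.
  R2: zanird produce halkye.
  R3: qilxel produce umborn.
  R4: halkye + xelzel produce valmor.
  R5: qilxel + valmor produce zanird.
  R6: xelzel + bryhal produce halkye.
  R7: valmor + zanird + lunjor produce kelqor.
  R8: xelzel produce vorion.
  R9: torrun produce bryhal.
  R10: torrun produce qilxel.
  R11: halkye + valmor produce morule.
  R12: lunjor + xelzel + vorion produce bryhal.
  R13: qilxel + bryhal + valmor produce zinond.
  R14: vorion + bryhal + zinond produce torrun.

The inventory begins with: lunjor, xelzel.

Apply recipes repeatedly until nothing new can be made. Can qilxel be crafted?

No

qilxel would need torrun (R10), but torrun is never obtained.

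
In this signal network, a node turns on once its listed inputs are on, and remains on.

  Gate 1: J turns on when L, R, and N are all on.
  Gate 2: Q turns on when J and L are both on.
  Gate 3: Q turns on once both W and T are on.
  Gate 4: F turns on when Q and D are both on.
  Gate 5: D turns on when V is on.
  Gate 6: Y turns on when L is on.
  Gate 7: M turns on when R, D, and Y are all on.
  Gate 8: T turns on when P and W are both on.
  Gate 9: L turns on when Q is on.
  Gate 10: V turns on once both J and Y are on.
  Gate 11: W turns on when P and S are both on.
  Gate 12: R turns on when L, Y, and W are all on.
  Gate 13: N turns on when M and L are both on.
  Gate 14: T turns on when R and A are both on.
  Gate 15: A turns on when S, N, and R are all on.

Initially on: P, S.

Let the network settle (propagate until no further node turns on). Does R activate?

Yes

Gate 11: P and S on → W on.
Gate 8: P and W on → T on.
Gate 3: W and T on → Q on.
Gate 9: Q on → L on.
Gate 6: L on → Y on.
L, Y, and W are on, so R turns on (Gate 12).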